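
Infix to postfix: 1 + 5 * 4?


* has higher precedence, evaluate 5*4 first
Postfix: 1 5 4 * +


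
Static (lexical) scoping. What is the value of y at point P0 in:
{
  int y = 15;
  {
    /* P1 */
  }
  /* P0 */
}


y declared in the same block as P0
y = 15


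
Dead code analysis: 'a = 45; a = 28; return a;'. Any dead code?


first assignment to a is overwritten before any read
Dead: 'a = 45'


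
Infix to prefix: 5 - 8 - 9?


left-to-right (same/higher precedence on left): tree is (- (- 5 8) 9)
Prefix: - - 5 8 9


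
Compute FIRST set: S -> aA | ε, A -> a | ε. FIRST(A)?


Per alternative of A: FIRST(a) = {a}; FIRST(ε) = {ε}
FIRST(A) = {a, ε}


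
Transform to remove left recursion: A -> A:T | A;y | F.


Left-recursive alternatives: A:T, A;y; non-recursive: F
Introduce A': A -> FA', A' -> :TA' | ;yA' | ε


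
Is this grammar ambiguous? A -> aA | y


right-linear, alternatives start with distinct terminals 'a' vs 'y': unique leftmost derivation
Unambiguous


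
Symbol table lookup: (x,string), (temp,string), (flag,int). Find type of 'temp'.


Lookup 'temp' → type string


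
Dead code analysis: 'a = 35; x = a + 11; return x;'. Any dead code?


a is read by x's definition; x is returned
No dead code


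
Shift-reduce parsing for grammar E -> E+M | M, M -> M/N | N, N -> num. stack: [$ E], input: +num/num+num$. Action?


shift '+' to continue E -> E+M
Action: shift


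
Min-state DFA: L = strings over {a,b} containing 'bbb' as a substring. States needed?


KMP-style automaton: 3 progress states + 1 absorbing accept = 4
Minimal DFA: 4 states


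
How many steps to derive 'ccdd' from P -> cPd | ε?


Derivation: P => cPd => ccPdd => ccdd
Steps: 3


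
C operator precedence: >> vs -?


'-' is additive (level 9); '>>' is shift (level 8)
Higher level binds tighter
'-' has higher precedence than '>>'


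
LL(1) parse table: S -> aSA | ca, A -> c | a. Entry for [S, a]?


For [S, a]: 'a' ∈ FIRST(aSA)
Entry: S -> aSA


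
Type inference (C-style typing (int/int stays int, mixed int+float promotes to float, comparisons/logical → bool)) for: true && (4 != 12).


Operand types: bool && bool
Rule: logical operators take bool operands and yield bool
Result type: bool


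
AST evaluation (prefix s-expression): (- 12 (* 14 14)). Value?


Evaluate inner: (* 14 14) = 196
Evaluate root: (- 12 196) = -184
Result: -184


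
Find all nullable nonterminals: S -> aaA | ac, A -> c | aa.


A nonterminal is nullable iff some alternative derives ε (directly, or every symbol in it is nullable)
Nullable: {}


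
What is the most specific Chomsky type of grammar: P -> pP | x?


Right-linear: every RHS is a terminal or a terminal followed by one nonterminal
Classification: Type 3 (Regular)


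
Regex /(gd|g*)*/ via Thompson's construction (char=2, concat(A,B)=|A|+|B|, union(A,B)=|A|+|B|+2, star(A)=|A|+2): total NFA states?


Syntax tree has 3 char leaf(s), 1 union(s), 2 star(s)
chars contribute 3×2 = 6; each union adds +2; each star adds +2
Total: 6 + 2 + 4 = 12 states


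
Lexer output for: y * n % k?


Scan left to right, longest-match per lexeme
Tokens: ID(y), OP(*), ID(n), OP(%), ID(k)


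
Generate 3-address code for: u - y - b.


Break into single-operator statements:
t1 = u - y
t2 = t1 - b


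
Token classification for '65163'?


Pattern: digits only
Type: INTEGER_LITERAL


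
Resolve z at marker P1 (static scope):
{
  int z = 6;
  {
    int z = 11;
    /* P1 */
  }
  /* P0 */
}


z declared in the same block as P1
z = 11


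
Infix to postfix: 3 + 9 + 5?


Left to right (same or higher precedence on left)
Postfix: 3 9 + 5 +


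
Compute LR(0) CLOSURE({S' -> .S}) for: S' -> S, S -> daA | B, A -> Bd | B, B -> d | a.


Start: S' -> .S
For each item with dot before a nonterminal B, add B -> .γ for every B-production
Closure: [S' -> .S, S -> .daA, S -> .B, B -> .d, B -> .a]


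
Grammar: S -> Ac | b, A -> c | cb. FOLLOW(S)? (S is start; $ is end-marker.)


$ ∈ FOLLOW(S). For each A -> αBβ: add FIRST(β)\{ε} to FOLLOW(B); if β nullable, add FOLLOW(A).
FOLLOW(S) = {$}


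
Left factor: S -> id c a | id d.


Common prefix: 'id'
Factored: S -> id S', S' -> c a | d


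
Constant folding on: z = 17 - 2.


17 - 2 = 15 at compile time
Optimized: z = 15


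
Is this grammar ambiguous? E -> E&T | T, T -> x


precedence layered via separate nonterminal T: deterministic
Unambiguous


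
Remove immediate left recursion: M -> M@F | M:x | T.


Left-recursive alternatives: M@F, M:x; non-recursive: T
Introduce M': M -> TM', M' -> @FM' | :xM' | ε


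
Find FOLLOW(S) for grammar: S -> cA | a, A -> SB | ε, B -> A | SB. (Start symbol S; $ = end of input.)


$ ∈ FOLLOW(S). For each A -> αBβ: add FIRST(β)\{ε} to FOLLOW(B); if β nullable, add FOLLOW(A).
FOLLOW(S) = {$, a, c}


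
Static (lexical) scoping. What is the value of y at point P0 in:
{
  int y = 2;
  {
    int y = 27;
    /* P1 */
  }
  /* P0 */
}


y declared in the same block as P0
y = 2


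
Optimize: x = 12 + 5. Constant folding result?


12 + 5 = 17 at compile time
Optimized: x = 17


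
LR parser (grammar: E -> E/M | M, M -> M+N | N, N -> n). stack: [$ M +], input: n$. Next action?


no handle; shift 'n'
Action: shift


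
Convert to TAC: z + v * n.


Break into single-operator statements:
t1 = v * n
t2 = z + t1


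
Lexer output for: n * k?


Scan left to right, longest-match per lexeme
Tokens: ID(n), OP(*), ID(k)


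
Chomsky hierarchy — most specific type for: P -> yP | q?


Right-linear: every RHS is a terminal or a terminal followed by one nonterminal
Classification: Type 3 (Regular)


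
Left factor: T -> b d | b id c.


Common prefix: 'b'
Factored: T -> b T', T' -> d | id c


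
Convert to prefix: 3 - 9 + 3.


left-to-right (same/higher precedence on left): tree is (+ (- 3 9) 3)
Prefix: + - 3 9 3


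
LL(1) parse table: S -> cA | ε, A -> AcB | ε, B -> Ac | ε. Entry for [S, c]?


For [S, c]: 'c' ∈ FIRST(cA)
Entry: S -> cA


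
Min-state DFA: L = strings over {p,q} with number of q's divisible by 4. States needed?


Track (count of q) mod 4: states 0..3, accept at 0
Minimal DFA: 4 states


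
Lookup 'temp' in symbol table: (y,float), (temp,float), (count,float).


Lookup 'temp' → type float


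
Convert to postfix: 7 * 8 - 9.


Left to right (same or higher precedence on left)
Postfix: 7 8 * 9 -


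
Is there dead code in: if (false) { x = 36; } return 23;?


condition is constant false, so the whole block is unreachable
Dead: 'if (false) { x = 36; }'


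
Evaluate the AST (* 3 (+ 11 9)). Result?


Evaluate inner: (+ 11 9) = 20
Evaluate root: (* 3 20) = 60
Result: 60


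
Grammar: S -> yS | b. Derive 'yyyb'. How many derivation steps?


Derivation: S => yS => yyS => yyyS => yyyb
Steps: 4


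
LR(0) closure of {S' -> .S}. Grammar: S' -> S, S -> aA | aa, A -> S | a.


Start: S' -> .S
For each item with dot before a nonterminal B, add B -> .γ for every B-production
Closure: [S' -> .S, S -> .aA, S -> .aa]


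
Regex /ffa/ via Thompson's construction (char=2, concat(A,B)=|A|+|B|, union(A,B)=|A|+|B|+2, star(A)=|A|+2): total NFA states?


Syntax tree has 3 char leaf(s), 0 union(s), 0 star(s)
chars contribute 3×2 = 6; each union adds +2; each star adds +2
Total: 6 + 0 + 0 = 6 states


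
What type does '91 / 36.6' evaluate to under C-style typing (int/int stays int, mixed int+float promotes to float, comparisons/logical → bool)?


Operand types: int / float
Rule: mixed int/float promotes to float; int/int stays int
Result type: float


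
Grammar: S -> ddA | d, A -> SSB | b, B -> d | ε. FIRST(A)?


Per alternative of A: FIRST(SSB) = {d}; FIRST(b) = {b}
FIRST(A) = {b, d}


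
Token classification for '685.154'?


Pattern: digits with a decimal point
Type: FLOAT_LITERAL


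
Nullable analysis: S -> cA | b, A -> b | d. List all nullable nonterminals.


A nonterminal is nullable iff some alternative derives ε (directly, or every symbol in it is nullable)
Nullable: {}


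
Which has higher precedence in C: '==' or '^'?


'==' is equality (level 6); '^' is bitwise XOR (level 4)
Higher level binds tighter
'==' has higher precedence than '^'


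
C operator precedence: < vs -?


'-' is additive (level 9); '<' is relational (level 7)
Higher level binds tighter
'-' has higher precedence than '<'


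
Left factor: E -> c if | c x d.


Common prefix: 'c'
Factored: E -> c E', E' -> if | x d


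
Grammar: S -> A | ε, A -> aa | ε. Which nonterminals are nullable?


A nonterminal is nullable iff some alternative derives ε (directly, or every symbol in it is nullable)
Nullable: {A, S}


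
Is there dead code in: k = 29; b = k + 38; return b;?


k is read by b's definition; b is returned
No dead code


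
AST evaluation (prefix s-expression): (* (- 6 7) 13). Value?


Evaluate inner: (- 6 7) = -1
Evaluate root: (* -1 13) = -13
Result: -13


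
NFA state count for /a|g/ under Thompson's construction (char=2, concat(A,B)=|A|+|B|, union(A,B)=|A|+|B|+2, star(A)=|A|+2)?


Syntax tree has 2 char leaf(s), 1 union(s), 0 star(s)
chars contribute 2×2 = 4; each union adds +2; each star adds +2
Total: 4 + 2 + 0 = 6 states


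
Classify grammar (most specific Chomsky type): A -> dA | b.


Right-linear: every RHS is a terminal or a terminal followed by one nonterminal
Classification: Type 3 (Regular)


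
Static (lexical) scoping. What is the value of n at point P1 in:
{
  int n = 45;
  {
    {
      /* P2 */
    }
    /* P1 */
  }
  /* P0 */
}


P1's block does not declare n; resolves to the enclosing declaration at depth 0
n = 45


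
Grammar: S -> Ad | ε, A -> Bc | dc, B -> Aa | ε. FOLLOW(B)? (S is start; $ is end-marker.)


$ ∈ FOLLOW(S). For each A -> αBβ: add FIRST(β)\{ε} to FOLLOW(B); if β nullable, add FOLLOW(A).
FOLLOW(B) = {c}


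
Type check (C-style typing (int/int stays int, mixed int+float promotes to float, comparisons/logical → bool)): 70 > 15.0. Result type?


Operand types: int > float
Rule: comparison yields bool
Result type: bool


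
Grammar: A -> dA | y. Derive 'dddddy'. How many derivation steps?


Derivation: A => dA => ddA => dddA => ddddA => dddddA => dddddy
Steps: 6


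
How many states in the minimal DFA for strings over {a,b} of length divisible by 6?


Track length mod 6: states 0..5, accept at 0
Minimal DFA: 6 states


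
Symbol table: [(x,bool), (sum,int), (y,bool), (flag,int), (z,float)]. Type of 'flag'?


Lookup 'flag' → type int


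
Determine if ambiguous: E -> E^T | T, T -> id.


precedence layered via separate nonterminal T: deterministic
Unambiguous


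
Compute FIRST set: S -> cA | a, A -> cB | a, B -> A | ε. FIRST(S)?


Per alternative of S: FIRST(cA) = {c}; FIRST(a) = {a}
FIRST(S) = {a, c}


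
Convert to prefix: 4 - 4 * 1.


'*' binds tighter: tree is (- 4 (* 4 1))
Prefix: - 4 * 4 1


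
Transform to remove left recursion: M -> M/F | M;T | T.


Left-recursive alternatives: M/F, M;T; non-recursive: T
Introduce M': M -> TM', M' -> /FM' | ;TM' | ε


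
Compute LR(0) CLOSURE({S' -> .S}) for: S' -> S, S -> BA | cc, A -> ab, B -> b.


Start: S' -> .S
For each item with dot before a nonterminal B, add B -> .γ for every B-production
Closure: [S' -> .S, S -> .BA, S -> .cc, B -> .b]


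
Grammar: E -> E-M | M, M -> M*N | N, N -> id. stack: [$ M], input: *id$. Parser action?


shift '*' to continue M -> M*N
Action: shift


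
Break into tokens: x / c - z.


Scan left to right, longest-match per lexeme
Tokens: ID(x), OP(/), ID(c), OP(-), ID(z)


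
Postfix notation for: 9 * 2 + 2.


Left to right (same or higher precedence on left)
Postfix: 9 2 * 2 +


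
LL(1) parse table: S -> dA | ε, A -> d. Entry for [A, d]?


For [A, d]: 'd' ∈ FIRST(d)
Entry: A -> d


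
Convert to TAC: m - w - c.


Break into single-operator statements:
t1 = m - w
t2 = t1 - c


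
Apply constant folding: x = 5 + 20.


5 + 20 = 25 at compile time
Optimized: x = 25


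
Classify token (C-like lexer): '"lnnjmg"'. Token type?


Pattern: double-quoted sequence
Type: STRING_LITERAL


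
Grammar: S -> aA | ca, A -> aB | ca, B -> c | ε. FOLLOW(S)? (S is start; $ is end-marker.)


$ ∈ FOLLOW(S). For each A -> αBβ: add FIRST(β)\{ε} to FOLLOW(B); if β nullable, add FOLLOW(A).
FOLLOW(S) = {$}


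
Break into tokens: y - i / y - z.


Scan left to right, longest-match per lexeme
Tokens: ID(y), OP(-), ID(i), OP(/), ID(y), OP(-), ID(z)


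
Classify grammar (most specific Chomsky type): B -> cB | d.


Right-linear: every RHS is a terminal or a terminal followed by one nonterminal
Classification: Type 3 (Regular)


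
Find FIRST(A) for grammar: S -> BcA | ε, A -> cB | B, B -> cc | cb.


Per alternative of A: FIRST(cB) = {c}; FIRST(B) = {c}
FIRST(A) = {c}


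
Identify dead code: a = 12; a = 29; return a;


first assignment to a is overwritten before any read
Dead: 'a = 12'


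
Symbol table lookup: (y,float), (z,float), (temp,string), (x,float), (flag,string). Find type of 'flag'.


Lookup 'flag' → type string


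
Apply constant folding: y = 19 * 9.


19 * 9 = 171 at compile time
Optimized: y = 171


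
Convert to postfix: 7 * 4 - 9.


Left to right (same or higher precedence on left)
Postfix: 7 4 * 9 -


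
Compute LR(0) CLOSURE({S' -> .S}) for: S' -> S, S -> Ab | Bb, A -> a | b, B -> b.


Start: S' -> .S
For each item with dot before a nonterminal B, add B -> .γ for every B-production
Closure: [S' -> .S, S -> .Ab, S -> .Bb, A -> .a, A -> .b, B -> .b]


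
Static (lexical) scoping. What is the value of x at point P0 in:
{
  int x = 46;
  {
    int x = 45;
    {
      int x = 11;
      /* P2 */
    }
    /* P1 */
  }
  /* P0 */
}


x declared in the same block as P0
x = 46


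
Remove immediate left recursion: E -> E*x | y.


Left-recursive alternatives: E*x; non-recursive: y
Introduce E': E -> yE', E' -> *xE' | ε


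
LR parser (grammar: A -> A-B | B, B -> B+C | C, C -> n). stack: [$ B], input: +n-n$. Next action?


shift '+' to continue B -> B+C
Action: shift


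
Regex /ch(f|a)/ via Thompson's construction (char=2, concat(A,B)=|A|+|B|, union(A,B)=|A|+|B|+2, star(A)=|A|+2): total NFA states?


Syntax tree has 4 char leaf(s), 1 union(s), 0 star(s)
chars contribute 4×2 = 8; each union adds +2; each star adds +2
Total: 8 + 2 + 0 = 10 states


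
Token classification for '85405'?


Pattern: digits only
Type: INTEGER_LITERAL


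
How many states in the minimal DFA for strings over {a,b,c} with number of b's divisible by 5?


Track (count of b) mod 5: states 0..4, accept at 0
Minimal DFA: 5 states


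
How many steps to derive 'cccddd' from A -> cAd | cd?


Derivation: A => cAd => ccAdd => cccddd
Steps: 3


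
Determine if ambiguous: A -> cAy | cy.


balanced c^n…y^n: each string has a unique parse
Unambiguous


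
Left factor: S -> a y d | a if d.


Common prefix: 'a'
Factored: S -> a S', S' -> y d | if d


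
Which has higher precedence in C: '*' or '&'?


'*' is multiplicative (level 10); '&' is bitwise AND (level 5)
Higher level binds tighter
'*' has higher precedence than '&'


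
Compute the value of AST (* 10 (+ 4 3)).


Evaluate inner: (+ 4 3) = 7
Evaluate root: (* 10 7) = 70
Result: 70


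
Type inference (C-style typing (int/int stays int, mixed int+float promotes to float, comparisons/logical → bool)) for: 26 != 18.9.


Operand types: int != float
Rule: comparison yields bool
Result type: bool


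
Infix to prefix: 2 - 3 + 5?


left-to-right (same/higher precedence on left): tree is (+ (- 2 3) 5)
Prefix: + - 2 3 5


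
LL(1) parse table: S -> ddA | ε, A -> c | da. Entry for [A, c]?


For [A, c]: 'c' ∈ FIRST(c)
Entry: A -> c


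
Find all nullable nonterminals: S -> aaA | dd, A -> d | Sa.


A nonterminal is nullable iff some alternative derives ε (directly, or every symbol in it is nullable)
Nullable: {}


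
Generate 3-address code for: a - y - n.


Break into single-operator statements:
t1 = a - y
t2 = t1 - n


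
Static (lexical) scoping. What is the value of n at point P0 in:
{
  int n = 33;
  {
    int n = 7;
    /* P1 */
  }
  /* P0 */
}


n declared in the same block as P0
n = 33


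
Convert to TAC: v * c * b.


Break into single-operator statements:
t1 = v * c
t2 = t1 * b


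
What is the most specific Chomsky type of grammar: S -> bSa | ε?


Single nonterminal LHS, but b^n a^n is not regular
Classification: Type 2 (Context-Free)


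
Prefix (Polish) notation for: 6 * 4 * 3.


left-to-right (same/higher precedence on left): tree is (* (* 6 4) 3)
Prefix: * * 6 4 3


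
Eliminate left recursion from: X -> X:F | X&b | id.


Left-recursive alternatives: X:F, X&b; non-recursive: id
Introduce X': X -> idX', X' -> :FX' | &bX' | ε


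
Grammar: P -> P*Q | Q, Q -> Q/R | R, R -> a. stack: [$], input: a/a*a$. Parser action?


no handle on stack; shift 'a'
Action: shift


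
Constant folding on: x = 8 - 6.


8 - 6 = 2 at compile time
Optimized: x = 2


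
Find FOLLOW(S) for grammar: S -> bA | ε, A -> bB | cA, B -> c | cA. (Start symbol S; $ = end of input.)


$ ∈ FOLLOW(S). For each A -> αBβ: add FIRST(β)\{ε} to FOLLOW(B); if β nullable, add FOLLOW(A).
FOLLOW(S) = {$}


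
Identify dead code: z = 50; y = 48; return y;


z is assigned but never read
Dead: 'z = 50'


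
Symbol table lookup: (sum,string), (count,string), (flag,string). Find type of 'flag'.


Lookup 'flag' → type string


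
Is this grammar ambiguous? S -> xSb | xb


balanced x^n…b^n: each string has a unique parse
Unambiguous


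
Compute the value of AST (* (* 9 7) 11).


Evaluate inner: (* 9 7) = 63
Evaluate root: (* 63 11) = 693
Result: 693


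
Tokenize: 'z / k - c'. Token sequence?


Scan left to right, longest-match per lexeme
Tokens: ID(z), OP(/), ID(k), OP(-), ID(c)


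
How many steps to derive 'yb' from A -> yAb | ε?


Derivation: A => yAb => yb
Steps: 2


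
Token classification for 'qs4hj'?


Pattern: letter/underscore followed by alphanumerics, not a keyword
Type: IDENTIFIER


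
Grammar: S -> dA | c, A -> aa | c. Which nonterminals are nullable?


A nonterminal is nullable iff some alternative derives ε (directly, or every symbol in it is nullable)
Nullable: {}


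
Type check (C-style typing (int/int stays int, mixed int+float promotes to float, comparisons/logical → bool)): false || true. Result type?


Operand types: bool || bool
Rule: logical operators take bool operands and yield bool
Result type: bool


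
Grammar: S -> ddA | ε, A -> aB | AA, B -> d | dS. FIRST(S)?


Per alternative of S: FIRST(ddA) = {d}; FIRST(ε) = {ε}
FIRST(S) = {d, ε}


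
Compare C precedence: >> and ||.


'>>' is shift (level 8); '||' is logical OR (level 1)
Higher level binds tighter
'>>' has higher precedence than '||'


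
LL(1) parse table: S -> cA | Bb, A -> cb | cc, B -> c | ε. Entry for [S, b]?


For [S, b]: 'b' ∈ FIRST(Bb)
Entry: S -> Bb


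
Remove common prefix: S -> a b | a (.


Common prefix: 'a'
Factored: S -> a S', S' -> b | (


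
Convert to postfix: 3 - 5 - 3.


Left to right (same or higher precedence on left)
Postfix: 3 5 - 3 -


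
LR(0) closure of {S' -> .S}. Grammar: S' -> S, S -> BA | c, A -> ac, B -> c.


Start: S' -> .S
For each item with dot before a nonterminal B, add B -> .γ for every B-production
Closure: [S' -> .S, S -> .BA, S -> .c, B -> .c]


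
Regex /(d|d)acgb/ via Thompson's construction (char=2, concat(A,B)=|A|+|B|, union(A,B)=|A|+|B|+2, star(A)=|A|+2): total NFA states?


Syntax tree has 6 char leaf(s), 1 union(s), 0 star(s)
chars contribute 6×2 = 12; each union adds +2; each star adds +2
Total: 12 + 2 + 0 = 14 states


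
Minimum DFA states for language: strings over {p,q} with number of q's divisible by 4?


Track (count of q) mod 4: states 0..3, accept at 0
Minimal DFA: 4 states


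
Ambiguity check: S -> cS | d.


right-linear, alternatives start with distinct terminals 'c' vs 'd': unique leftmost derivation
Unambiguous


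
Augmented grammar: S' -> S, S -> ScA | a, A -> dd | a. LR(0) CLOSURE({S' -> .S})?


Start: S' -> .S
For each item with dot before a nonterminal B, add B -> .γ for every B-production
Closure: [S' -> .S, S -> .ScA, S -> .a]


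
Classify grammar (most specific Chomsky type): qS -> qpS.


LHS has context (more than one symbol) and |LHS| ≤ |RHS|
Classification: Type 1 (Context-Sensitive)


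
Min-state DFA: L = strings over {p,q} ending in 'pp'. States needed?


Track the longest suffix of input matching a prefix of 'pp': 3 classes (prefixes of length 0..2)
Minimal DFA: 3 states


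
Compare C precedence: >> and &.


'>>' is shift (level 8); '&' is bitwise AND (level 5)
Higher level binds tighter
'>>' has higher precedence than '&'


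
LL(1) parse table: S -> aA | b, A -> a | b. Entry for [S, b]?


For [S, b]: 'b' ∈ FIRST(b)
Entry: S -> b


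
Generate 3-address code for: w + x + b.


Break into single-operator statements:
t1 = w + x
t2 = t1 + b


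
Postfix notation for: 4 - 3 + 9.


Left to right (same or higher precedence on left)
Postfix: 4 3 - 9 +


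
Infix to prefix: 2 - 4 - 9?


left-to-right (same/higher precedence on left): tree is (- (- 2 4) 9)
Prefix: - - 2 4 9


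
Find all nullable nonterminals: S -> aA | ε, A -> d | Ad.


A nonterminal is nullable iff some alternative derives ε (directly, or every symbol in it is nullable)
Nullable: {S}


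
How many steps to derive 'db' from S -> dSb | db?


Derivation: S => db
Steps: 1


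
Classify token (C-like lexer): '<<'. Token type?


Pattern: operator symbol
Type: OPERATOR


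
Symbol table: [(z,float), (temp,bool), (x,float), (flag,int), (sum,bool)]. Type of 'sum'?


Lookup 'sum' → type bool


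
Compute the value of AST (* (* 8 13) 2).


Evaluate inner: (* 8 13) = 104
Evaluate root: (* 104 2) = 208
Result: 208


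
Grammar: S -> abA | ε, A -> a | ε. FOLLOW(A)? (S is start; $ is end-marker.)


$ ∈ FOLLOW(S). For each A -> αBβ: add FIRST(β)\{ε} to FOLLOW(B); if β nullable, add FOLLOW(A).
FOLLOW(A) = {$}


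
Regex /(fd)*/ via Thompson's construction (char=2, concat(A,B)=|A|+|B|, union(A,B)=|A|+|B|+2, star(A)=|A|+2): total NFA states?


Syntax tree has 2 char leaf(s), 0 union(s), 1 star(s)
chars contribute 2×2 = 4; each union adds +2; each star adds +2
Total: 4 + 0 + 2 = 6 states


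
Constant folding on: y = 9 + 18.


9 + 18 = 27 at compile time
Optimized: y = 27


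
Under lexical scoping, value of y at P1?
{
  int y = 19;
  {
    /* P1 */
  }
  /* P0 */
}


P1's block does not declare y; resolves to the enclosing declaration at depth 0
y = 19


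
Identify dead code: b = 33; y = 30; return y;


b is assigned but never read
Dead: 'b = 33'


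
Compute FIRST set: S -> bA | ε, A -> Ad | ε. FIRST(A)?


Per alternative of A: FIRST(Ad) = {d}; FIRST(ε) = {ε}
FIRST(A) = {d, ε}


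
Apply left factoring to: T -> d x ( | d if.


Common prefix: 'd'
Factored: T -> d T', T' -> x ( | if


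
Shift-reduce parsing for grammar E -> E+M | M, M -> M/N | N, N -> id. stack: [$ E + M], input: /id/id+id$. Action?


'/' can extend M; shift to build M -> M/N
Action: shift


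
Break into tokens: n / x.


Scan left to right, longest-match per lexeme
Tokens: ID(n), OP(/), ID(x)


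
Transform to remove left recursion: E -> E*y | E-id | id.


Left-recursive alternatives: E*y, E-id; non-recursive: id
Introduce E': E -> idE', E' -> *yE' | -idE' | ε


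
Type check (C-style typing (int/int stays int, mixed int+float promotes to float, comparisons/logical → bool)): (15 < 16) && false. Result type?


Operand types: bool && bool
Rule: logical operators take bool operands and yield bool
Result type: bool


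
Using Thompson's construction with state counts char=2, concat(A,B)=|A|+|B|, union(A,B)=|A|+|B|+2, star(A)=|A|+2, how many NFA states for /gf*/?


Syntax tree has 2 char leaf(s), 0 union(s), 1 star(s)
chars contribute 2×2 = 4; each union adds +2; each star adds +2
Total: 4 + 0 + 2 = 6 states


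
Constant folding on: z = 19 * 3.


19 * 3 = 57 at compile time
Optimized: z = 57


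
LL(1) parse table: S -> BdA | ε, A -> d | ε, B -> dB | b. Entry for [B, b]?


For [B, b]: 'b' ∈ FIRST(b)
Entry: B -> b


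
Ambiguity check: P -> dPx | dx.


balanced d^n…x^n: each string has a unique parse
Unambiguous


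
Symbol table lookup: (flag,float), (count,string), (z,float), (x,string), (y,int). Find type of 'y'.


Lookup 'y' → type int


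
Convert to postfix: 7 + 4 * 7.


* has higher precedence, evaluate 4*7 first
Postfix: 7 4 7 * +


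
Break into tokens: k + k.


Scan left to right, longest-match per lexeme
Tokens: ID(k), OP(+), ID(k)


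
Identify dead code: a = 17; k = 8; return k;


a is assigned but never read
Dead: 'a = 17'


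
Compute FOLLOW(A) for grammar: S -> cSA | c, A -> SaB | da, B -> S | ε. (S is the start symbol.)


$ ∈ FOLLOW(S). For each A -> αBβ: add FIRST(β)\{ε} to FOLLOW(B); if β nullable, add FOLLOW(A).
FOLLOW(A) = {$, a, c, d}


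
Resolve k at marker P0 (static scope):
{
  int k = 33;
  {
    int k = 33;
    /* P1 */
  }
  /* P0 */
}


k declared in the same block as P0
k = 33


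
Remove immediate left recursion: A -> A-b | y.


Left-recursive alternatives: A-b; non-recursive: y
Introduce A': A -> yA', A' -> -bA' | ε


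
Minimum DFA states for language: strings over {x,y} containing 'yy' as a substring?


KMP-style automaton: 2 progress states + 1 absorbing accept = 3
Minimal DFA: 3 states


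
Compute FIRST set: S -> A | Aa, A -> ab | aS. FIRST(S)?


Per alternative of S: FIRST(A) = {a}; FIRST(Aa) = {a}
FIRST(S) = {a}


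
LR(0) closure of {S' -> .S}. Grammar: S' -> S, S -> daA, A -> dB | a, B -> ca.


Start: S' -> .S
For each item with dot before a nonterminal B, add B -> .γ for every B-production
Closure: [S' -> .S, S -> .daA]


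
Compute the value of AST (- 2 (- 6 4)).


Evaluate inner: (- 6 4) = 2
Evaluate root: (- 2 2) = 0
Result: 0


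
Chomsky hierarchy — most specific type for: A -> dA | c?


Right-linear: every RHS is a terminal or a terminal followed by one nonterminal
Classification: Type 3 (Regular)


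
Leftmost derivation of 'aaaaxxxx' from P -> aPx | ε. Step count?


Derivation: P => aPx => aaPxx => aaaPxxx => aaaaPxxxx => aaaaxxxx
Steps: 5


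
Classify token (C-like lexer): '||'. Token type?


Pattern: operator symbol
Type: OPERATOR


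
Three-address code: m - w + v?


Break into single-operator statements:
t1 = m - w
t2 = t1 + v


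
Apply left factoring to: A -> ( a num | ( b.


Common prefix: '('
Factored: A -> ( A', A' -> a num | b


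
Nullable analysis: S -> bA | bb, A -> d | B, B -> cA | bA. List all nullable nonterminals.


A nonterminal is nullable iff some alternative derives ε (directly, or every symbol in it is nullable)
Nullable: {}


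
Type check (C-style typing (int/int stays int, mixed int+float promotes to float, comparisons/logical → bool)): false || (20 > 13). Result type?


Operand types: bool || bool
Rule: logical operators take bool operands and yield bool
Result type: bool


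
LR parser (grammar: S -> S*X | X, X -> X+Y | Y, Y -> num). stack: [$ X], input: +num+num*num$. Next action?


shift '+' to continue X -> X+Y
Action: shift


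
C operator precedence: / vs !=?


'/' is multiplicative (level 10); '!=' is equality (level 6)
Higher level binds tighter
'/' has higher precedence than '!='


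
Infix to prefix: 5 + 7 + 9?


left-to-right (same/higher precedence on left): tree is (+ (+ 5 7) 9)
Prefix: + + 5 7 9


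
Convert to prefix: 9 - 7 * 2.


'*' binds tighter: tree is (- 9 (* 7 2))
Prefix: - 9 * 7 2


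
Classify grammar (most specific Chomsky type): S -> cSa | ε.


Single nonterminal LHS, but c^n a^n is not regular
Classification: Type 2 (Context-Free)


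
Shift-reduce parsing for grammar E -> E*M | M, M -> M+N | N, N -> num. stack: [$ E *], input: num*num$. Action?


no handle ('E*' is not any RHS); shift 'num'
Action: shift


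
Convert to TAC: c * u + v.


Break into single-operator statements:
t1 = c * u
t2 = t1 + v


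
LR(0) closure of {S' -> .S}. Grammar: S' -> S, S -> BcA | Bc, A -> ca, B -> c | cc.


Start: S' -> .S
For each item with dot before a nonterminal B, add B -> .γ for every B-production
Closure: [S' -> .S, S -> .BcA, S -> .Bc, B -> .c, B -> .cc]


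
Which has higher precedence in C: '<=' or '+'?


'+' is additive (level 9); '<=' is relational (level 7)
Higher level binds tighter
'+' has higher precedence than '<='


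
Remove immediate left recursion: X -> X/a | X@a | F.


Left-recursive alternatives: X/a, X@a; non-recursive: F
Introduce X': X -> FX', X' -> /aX' | @aX' | ε


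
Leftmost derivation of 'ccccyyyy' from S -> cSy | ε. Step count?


Derivation: S => cSy => ccSyy => cccSyyy => ccccSyyyy => ccccyyyy
Steps: 5


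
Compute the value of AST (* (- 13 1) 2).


Evaluate inner: (- 13 1) = 12
Evaluate root: (* 12 2) = 24
Result: 24


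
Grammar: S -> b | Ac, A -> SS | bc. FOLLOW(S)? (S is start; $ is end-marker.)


$ ∈ FOLLOW(S). For each A -> αBβ: add FIRST(β)\{ε} to FOLLOW(B); if β nullable, add FOLLOW(A).
FOLLOW(S) = {$, b, c}


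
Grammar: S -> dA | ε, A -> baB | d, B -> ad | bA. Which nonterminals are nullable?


A nonterminal is nullable iff some alternative derives ε (directly, or every symbol in it is nullable)
Nullable: {S}


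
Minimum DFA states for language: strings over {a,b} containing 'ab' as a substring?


KMP-style automaton: 2 progress states + 1 absorbing accept = 3
Minimal DFA: 3 states


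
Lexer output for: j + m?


Scan left to right, longest-match per lexeme
Tokens: ID(j), OP(+), ID(m)


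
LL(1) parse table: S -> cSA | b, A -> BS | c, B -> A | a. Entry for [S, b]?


For [S, b]: 'b' ∈ FIRST(b)
Entry: S -> b


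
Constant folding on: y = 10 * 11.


10 * 11 = 110 at compile time
Optimized: y = 110


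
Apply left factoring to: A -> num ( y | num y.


Common prefix: 'num'
Factored: A -> num A', A' -> ( y | y


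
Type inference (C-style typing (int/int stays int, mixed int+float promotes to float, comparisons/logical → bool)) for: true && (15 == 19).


Operand types: bool && bool
Rule: logical operators take bool operands and yield bool
Result type: bool


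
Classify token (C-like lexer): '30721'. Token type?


Pattern: digits only
Type: INTEGER_LITERAL


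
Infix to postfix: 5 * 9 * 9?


Left to right (same or higher precedence on left)
Postfix: 5 9 * 9 *


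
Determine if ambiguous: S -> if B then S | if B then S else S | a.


dangling else: 'if B then if B then a else a' parses two ways
Ambiguous


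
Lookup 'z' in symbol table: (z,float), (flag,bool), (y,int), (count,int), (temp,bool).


Lookup 'z' → type float


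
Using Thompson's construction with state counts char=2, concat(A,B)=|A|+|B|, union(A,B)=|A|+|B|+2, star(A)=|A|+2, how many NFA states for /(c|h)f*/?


Syntax tree has 3 char leaf(s), 1 union(s), 1 star(s)
chars contribute 3×2 = 6; each union adds +2; each star adds +2
Total: 6 + 2 + 2 = 10 states


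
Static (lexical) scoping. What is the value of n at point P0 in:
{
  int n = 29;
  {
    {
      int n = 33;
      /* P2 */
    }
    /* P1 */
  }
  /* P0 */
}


n declared in the same block as P0
n = 29


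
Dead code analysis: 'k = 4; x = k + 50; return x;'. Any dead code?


k is read by x's definition; x is returned
No dead code


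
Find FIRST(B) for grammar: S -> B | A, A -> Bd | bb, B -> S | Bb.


Per alternative of B: FIRST(S) = {b}; FIRST(Bb) = {b}
FIRST(B) = {b}


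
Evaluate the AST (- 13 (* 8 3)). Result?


Evaluate inner: (* 8 3) = 24
Evaluate root: (- 13 24) = -11
Result: -11


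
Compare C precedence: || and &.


'&' is bitwise AND (level 5); '||' is logical OR (level 1)
Higher level binds tighter
'&' has higher precedence than '||'


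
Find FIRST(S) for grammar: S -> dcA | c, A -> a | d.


Per alternative of S: FIRST(dcA) = {d}; FIRST(c) = {c}
FIRST(S) = {c, d}


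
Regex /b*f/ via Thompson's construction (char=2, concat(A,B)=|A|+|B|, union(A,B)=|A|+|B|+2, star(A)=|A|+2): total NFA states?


Syntax tree has 2 char leaf(s), 0 union(s), 1 star(s)
chars contribute 2×2 = 4; each union adds +2; each star adds +2
Total: 4 + 0 + 2 = 6 states


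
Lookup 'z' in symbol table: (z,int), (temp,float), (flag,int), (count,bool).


Lookup 'z' → type int


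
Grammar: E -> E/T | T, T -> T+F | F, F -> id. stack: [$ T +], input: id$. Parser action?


no handle; shift 'id'
Action: shift


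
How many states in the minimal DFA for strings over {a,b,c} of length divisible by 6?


Track length mod 6: states 0..5, accept at 0
Minimal DFA: 6 states


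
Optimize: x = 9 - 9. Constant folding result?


9 - 9 = 0 at compile time
Optimized: x = 0


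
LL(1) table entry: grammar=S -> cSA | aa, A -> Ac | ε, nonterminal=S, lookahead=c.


For [S, c]: 'c' ∈ FIRST(cSA)
Entry: S -> cSA


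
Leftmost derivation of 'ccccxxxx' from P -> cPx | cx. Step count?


Derivation: P => cPx => ccPxx => cccPxxx => ccccxxxx
Steps: 4


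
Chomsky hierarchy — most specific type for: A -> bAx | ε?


Single nonterminal LHS, but b^n x^n is not regular
Classification: Type 2 (Context-Free)


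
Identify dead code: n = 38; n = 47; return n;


first assignment to n is overwritten before any read
Dead: 'n = 38'


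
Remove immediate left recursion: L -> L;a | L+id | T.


Left-recursive alternatives: L;a, L+id; non-recursive: T
Introduce L': L -> TL', L' -> ;aL' | +idL' | ε


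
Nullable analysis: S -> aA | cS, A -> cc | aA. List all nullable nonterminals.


A nonterminal is nullable iff some alternative derives ε (directly, or every symbol in it is nullable)
Nullable: {}


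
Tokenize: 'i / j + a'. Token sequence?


Scan left to right, longest-match per lexeme
Tokens: ID(i), OP(/), ID(j), OP(+), ID(a)


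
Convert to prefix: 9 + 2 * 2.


'*' binds tighter: tree is (+ 9 (* 2 2))
Prefix: + 9 * 2 2


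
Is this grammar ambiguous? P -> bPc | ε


balanced b^n…c^n: each string has a unique parse
Unambiguous


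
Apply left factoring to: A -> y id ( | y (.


Common prefix: 'y'
Factored: A -> y A', A' -> id ( | (


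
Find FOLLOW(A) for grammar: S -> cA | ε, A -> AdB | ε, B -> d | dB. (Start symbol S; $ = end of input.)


$ ∈ FOLLOW(S). For each A -> αBβ: add FIRST(β)\{ε} to FOLLOW(B); if β nullable, add FOLLOW(A).
FOLLOW(A) = {$, d}


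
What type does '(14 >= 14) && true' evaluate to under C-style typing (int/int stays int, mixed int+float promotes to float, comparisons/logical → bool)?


Operand types: bool && bool
Rule: logical operators take bool operands and yield bool
Result type: bool


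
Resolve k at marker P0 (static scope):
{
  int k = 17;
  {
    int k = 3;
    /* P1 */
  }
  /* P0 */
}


k declared in the same block as P0
k = 17


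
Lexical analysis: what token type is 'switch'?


Pattern: reserved word
Type: KEYWORD


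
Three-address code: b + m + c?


Break into single-operator statements:
t1 = b + m
t2 = t1 + c


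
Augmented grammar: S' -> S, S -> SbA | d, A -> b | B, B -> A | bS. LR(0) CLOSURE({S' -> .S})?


Start: S' -> .S
For each item with dot before a nonterminal B, add B -> .γ for every B-production
Closure: [S' -> .S, S -> .SbA, S -> .d]


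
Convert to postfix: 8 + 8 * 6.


* has higher precedence, evaluate 8*6 first
Postfix: 8 8 6 * +


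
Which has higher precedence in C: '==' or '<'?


'<' is relational (level 7); '==' is equality (level 6)
Higher level binds tighter
'<' has higher precedence than '=='


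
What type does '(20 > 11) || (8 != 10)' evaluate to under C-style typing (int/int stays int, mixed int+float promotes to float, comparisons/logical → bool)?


Operand types: bool || bool
Rule: logical operators take bool operands and yield bool
Result type: bool


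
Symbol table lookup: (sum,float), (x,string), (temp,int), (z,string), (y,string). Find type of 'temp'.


Lookup 'temp' → type int


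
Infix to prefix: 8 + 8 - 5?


left-to-right (same/higher precedence on left): tree is (- (+ 8 8) 5)
Prefix: - + 8 8 5


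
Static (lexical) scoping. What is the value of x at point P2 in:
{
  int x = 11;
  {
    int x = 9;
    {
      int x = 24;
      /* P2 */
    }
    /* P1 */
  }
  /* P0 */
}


x declared in the same block as P2
x = 24


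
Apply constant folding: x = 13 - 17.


13 - 17 = -4 at compile time
Optimized: x = -4


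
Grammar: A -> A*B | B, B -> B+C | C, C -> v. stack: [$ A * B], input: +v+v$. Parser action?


'+' can extend B; shift to build B -> B+C
Action: shift


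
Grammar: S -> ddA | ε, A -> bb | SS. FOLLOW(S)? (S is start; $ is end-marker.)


$ ∈ FOLLOW(S). For each A -> αBβ: add FIRST(β)\{ε} to FOLLOW(B); if β nullable, add FOLLOW(A).
FOLLOW(S) = {$, d}


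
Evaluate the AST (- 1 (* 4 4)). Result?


Evaluate inner: (* 4 4) = 16
Evaluate root: (- 1 16) = -15
Result: -15


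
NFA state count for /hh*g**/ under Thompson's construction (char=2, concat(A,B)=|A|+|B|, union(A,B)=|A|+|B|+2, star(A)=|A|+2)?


Syntax tree has 3 char leaf(s), 0 union(s), 3 star(s)
chars contribute 3×2 = 6; each union adds +2; each star adds +2
Total: 6 + 0 + 6 = 12 states


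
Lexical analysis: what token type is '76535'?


Pattern: digits only
Type: INTEGER_LITERAL


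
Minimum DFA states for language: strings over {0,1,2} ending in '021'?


Track the longest suffix of input matching a prefix of '021': 4 classes (prefixes of length 0..3)
Minimal DFA: 4 states


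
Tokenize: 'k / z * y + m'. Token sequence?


Scan left to right, longest-match per lexeme
Tokens: ID(k), OP(/), ID(z), OP(*), ID(y), OP(+), ID(m)


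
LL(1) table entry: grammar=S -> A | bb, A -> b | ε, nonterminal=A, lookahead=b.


For [A, b]: 'b' ∈ FIRST(b)
Entry: A -> b


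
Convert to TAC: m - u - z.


Break into single-operator statements:
t1 = m - u
t2 = t1 - z


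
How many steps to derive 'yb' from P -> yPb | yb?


Derivation: P => yb
Steps: 1


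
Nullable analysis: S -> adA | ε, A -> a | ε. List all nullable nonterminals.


A nonterminal is nullable iff some alternative derives ε (directly, or every symbol in it is nullable)
Nullable: {A, S}


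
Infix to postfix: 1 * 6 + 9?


Left to right (same or higher precedence on left)
Postfix: 1 6 * 9 +


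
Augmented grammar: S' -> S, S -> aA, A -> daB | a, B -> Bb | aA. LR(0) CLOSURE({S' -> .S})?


Start: S' -> .S
For each item with dot before a nonterminal B, add B -> .γ for every B-production
Closure: [S' -> .S, S -> .aA]


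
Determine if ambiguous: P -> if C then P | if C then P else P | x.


dangling else: 'if C then if C then x else x' parses two ways
Ambiguous
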